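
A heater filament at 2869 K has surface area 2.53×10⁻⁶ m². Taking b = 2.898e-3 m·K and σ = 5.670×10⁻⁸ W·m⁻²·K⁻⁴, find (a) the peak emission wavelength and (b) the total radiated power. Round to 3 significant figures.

λ_max ≈ 1.01 μm; P ≈ 9.72 W

(a) λ_max = b/T = 2.898×10⁻³/2869 = 1.010×10⁻⁶ m = 1.01 μm.
Area A = 2.53×10⁻⁶ m².
(b) P = σAT⁴ = 5.670×10⁻⁸×2.53×10⁻⁶×(2869)⁴ = 9.72 W.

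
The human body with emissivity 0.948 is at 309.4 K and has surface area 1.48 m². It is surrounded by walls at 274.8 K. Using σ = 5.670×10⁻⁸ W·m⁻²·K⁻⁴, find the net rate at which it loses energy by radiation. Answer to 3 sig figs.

Area A = 1.48 m².
Net radiated power P_net = εσA(T⁴ − T₀⁴) = 0.948×5.670×10⁻⁸×1.48×(309.4⁴ − 274.8⁴).
T⁴ − T₀⁴ = 9.16392×10⁹ − 5.70252×10⁹ = 3.46140×10⁹ K⁴, so P_net = 275 W.

Net loss ≈ 275 W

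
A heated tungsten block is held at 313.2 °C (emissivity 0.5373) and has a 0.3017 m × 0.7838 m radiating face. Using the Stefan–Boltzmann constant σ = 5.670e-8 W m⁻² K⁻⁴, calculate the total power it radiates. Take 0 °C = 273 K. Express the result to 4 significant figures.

T = 313.2 °C + 273 = 586.2 K.
Area A = 0.3017 × 0.7838 = 0.236472 m².
P = εσAT⁴ = 0.5373 × 5.670×10⁻⁸ × 0.236472 × (586.2)⁴ = 850.7 W.

P ≈ 850.7 W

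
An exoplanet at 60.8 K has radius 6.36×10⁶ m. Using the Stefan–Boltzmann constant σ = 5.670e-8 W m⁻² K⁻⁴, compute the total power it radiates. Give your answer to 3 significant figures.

Surface area A = 4πR² = 4π(6.36×10⁶ m)² = 5.08305×10¹⁴ m².
P = σAT⁴ = 5.670×10⁻⁸ × 5.08305×10¹⁴ × (60.8)⁴ = 3.94×10¹⁴ W.

P ≈ 3.94×10¹⁴ W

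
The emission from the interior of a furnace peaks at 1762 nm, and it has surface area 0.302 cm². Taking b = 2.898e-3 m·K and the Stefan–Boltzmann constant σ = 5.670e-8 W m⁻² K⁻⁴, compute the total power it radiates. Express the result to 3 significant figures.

P ≈ 12.5 W

Wien's law: T = b/λ_max = 2.898×10⁻³/1.762×10⁻⁶ = 1644.72 K.
Area A = 0.302 cm² = 3.02×10⁻⁵ m².
Then P = σAT⁴ = 5.670×10⁻⁸×3.02×10⁻⁵×(1644.72)⁴ = 12.5 W.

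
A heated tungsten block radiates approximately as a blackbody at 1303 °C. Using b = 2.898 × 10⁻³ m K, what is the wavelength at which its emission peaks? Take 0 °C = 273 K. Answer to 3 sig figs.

T = 1303 °C + 273 = 1576 K.
Wien's displacement law: λ_max = b/T = (2.898×10⁻³ m·K)/(1576 K) = 1.839×10⁻⁶ m.
That is 1.84×10³ nm, in the infrared range.

λ_max ≈ 1.84×10³ nm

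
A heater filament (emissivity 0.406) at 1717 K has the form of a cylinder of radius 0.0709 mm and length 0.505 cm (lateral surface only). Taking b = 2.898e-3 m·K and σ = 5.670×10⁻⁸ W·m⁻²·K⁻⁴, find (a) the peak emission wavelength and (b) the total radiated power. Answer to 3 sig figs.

(a) λ_max = b/T = 2.898×10⁻³/1717 = 1.688×10⁻⁶ m = 1.69×10³ nm.
Lateral area A = 2πrL = 2π×7.09×10⁻⁵×5.05×10⁻³ = 2.24966×10⁻⁶ m².
(b) P = εσAT⁴ = 0.406×5.670×10⁻⁸×2.24966×10⁻⁶×(1717)⁴ = 0.450 W.

λ_max ≈ 1.69×10³ nm; P ≈ 0.450 W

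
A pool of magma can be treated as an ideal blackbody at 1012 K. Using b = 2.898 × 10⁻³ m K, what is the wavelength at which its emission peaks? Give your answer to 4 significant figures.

Wien's displacement law: λ_max = b/T = (2.898×10⁻³ m·K)/(1012 K) = 2.8636×10⁻⁶ m.
That is 2864 nm, in the infrared range.

λ_max ≈ 2864 nm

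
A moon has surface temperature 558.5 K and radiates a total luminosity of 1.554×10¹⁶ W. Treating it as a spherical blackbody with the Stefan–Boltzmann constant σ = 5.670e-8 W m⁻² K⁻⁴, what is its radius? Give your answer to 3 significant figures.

R ≈ 4.73×10⁵ m

L = 4πR²σT⁴ ⇒ R = √(L/(4πσT⁴)).
σT⁴ = 5516.65 W/m², so R = √(1.554×10¹⁶/(4π×5516.65)) = 4.73×10⁵ m.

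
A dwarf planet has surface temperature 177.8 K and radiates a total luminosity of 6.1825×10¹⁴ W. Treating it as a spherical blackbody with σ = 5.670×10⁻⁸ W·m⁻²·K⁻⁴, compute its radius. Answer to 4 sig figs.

L = 4πR²σT⁴ ⇒ R = √(L/(4πσT⁴)).
σT⁴ = 56.6644 W/m², so R = √(6.1825×10¹⁴/(4π×56.6644)) = 9.318×10⁵ m.

R ≈ 9.318×10⁵ m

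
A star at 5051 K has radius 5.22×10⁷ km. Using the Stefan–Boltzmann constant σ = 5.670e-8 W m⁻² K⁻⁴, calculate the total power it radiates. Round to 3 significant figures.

Surface area A = 4πR² = 4π(5.22×10¹⁰ m)² = 3.42413×10²² m².
P = σAT⁴ = 5.670×10⁻⁸ × 3.42413×10²² × (5051)⁴ = 1.26×10³⁰ W.

P ≈ 1.26×10³⁰ W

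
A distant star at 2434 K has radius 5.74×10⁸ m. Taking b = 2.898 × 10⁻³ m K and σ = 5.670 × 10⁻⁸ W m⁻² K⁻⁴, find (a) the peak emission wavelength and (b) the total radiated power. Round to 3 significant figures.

λ_max ≈ 1.19×10³ nm; P ≈ 8.24×10²⁴ W

(a) λ_max = b/T = 2.898×10⁻³/2434 = 1.191×10⁻⁶ m = 1.19×10³ nm.
Surface area A = 4πR² = 4π(5.74×10⁸ m)² = 4.14032×10¹⁸ m².
(b) P = σAT⁴ = 5.670×10⁻⁸×4.14032×10¹⁸×(2434)⁴ = 8.24×10²⁴ W.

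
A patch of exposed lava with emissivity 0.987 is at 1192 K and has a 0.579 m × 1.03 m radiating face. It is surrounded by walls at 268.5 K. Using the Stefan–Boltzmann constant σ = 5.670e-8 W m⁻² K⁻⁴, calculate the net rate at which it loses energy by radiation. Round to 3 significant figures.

Area A = 0.579 × 1.03 = 0.59637 m².
Net radiated power P_net = εσA(T⁴ − T₀⁴) = 0.987×5.670×10⁻⁸×0.59637×(1192⁴ − 268.5⁴).
T⁴ − T₀⁴ = 2.01885×10¹² − 5.19729×10⁹ = 2.01365×10¹² K⁴, so P_net = 6.72×10⁴ W.

Net loss ≈ 6.72×10⁴ W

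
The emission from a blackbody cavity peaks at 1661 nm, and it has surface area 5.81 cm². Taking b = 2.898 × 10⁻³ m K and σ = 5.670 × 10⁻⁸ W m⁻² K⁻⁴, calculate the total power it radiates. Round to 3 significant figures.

Wien's law: T = b/λ_max = 2.898×10⁻³/1.661×10⁻⁶ = 1744.73 K.
Area A = 5.81 cm² = 5.81×10⁻⁴ m².
Then P = σAT⁴ = 5.670×10⁻⁸×5.81×10⁻⁴×(1744.73)⁴ = 305 W.

P ≈ 305 W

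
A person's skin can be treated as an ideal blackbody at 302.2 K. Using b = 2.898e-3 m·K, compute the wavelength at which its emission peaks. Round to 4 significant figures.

λ_max ≈ 9.590 μm

Wien's displacement law: λ_max = b/T = (2.898×10⁻³ m·K)/(302.2 K) = 9.5897×10⁻⁶ m.
That is 9.590 μm, in the infrared range.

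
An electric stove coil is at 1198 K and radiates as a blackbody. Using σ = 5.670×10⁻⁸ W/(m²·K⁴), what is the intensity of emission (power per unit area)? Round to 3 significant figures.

I ≈ 1.17×10⁵ W/m²

Stefan–Boltzmann: I = σT⁴ = 5.670×10⁻⁸ × (1198)⁴ = 1.17×10⁵ W/m².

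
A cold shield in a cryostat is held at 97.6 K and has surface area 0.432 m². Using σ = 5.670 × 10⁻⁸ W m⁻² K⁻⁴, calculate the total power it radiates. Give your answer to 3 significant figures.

Area A = 0.432 m².
P = σAT⁴ = 5.670×10⁻⁸ × 0.432 × (97.6)⁴ = 2.22 W.

P ≈ 2.22 W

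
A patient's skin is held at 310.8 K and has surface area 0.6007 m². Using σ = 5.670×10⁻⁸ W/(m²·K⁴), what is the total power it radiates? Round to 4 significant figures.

Area A = 0.6007 m².
P = σAT⁴ = 5.670×10⁻⁸ × 0.6007 × (310.8)⁴ = 317.8 W.

P ≈ 317.8 W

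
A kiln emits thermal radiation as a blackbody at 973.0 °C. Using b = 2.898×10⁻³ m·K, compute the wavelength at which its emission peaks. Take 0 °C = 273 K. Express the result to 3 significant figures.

λ_max ≈ 2.33×10³ nm

T = 973.0 °C + 273 = 1246.0 K.
Wien's displacement law: λ_max = b/T = (2.898×10⁻³ m·K)/(1246.0 K) = 2.326×10⁻⁶ m.
That is 2.33×10³ nm, in the infrared range.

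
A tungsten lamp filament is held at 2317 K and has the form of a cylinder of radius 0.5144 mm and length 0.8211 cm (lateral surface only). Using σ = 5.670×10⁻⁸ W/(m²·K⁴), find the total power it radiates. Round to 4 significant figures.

P ≈ 43.37 W

Lateral area A = 2πrL = 2π×5.144×10⁻⁴×8.211×10⁻³ = 2.65385×10⁻⁵ m².
P = σAT⁴ = 5.670×10⁻⁸ × 2.65385×10⁻⁵ × (2317)⁴ = 43.37 W.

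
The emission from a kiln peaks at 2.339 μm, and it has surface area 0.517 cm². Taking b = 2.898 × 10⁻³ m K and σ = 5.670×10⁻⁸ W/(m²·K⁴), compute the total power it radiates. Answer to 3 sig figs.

P ≈ 6.91 W

Wien's law: T = b/λ_max = 2.898×10⁻³/2.339×10⁻⁶ = 1238.99 K.
Area A = 0.517 cm² = 5.17×10⁻⁵ m².
Then P = σAT⁴ = 5.670×10⁻⁸×5.17×10⁻⁵×(1238.99)⁴ = 6.91 W.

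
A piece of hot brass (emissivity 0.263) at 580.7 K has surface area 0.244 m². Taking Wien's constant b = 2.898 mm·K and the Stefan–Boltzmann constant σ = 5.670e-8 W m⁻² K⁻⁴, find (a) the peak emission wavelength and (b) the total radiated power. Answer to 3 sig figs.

(a) λ_max = b/T = 2.898×10⁻³/580.7 = 4.991×10⁻⁶ m = 4.99 μm.
Area A = 0.244 m².
(b) P = εσAT⁴ = 0.263×5.670×10⁻⁸×0.244×(580.7)⁴ = 414 W.

λ_max ≈ 4.99 μm; P ≈ 414 W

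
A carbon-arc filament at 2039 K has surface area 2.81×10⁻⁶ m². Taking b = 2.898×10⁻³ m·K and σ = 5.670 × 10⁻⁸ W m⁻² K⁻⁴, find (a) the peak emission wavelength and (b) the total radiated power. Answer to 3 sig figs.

(a) λ_max = b/T = 2.898×10⁻³/2039 = 1.421×10⁻⁶ m = 1.42 μm.
Area A = 2.81×10⁻⁶ m².
(b) P = σAT⁴ = 5.670×10⁻⁸×2.81×10⁻⁶×(2039)⁴ = 2.75 W.

λ_max ≈ 1.42 μm; P ≈ 2.75 W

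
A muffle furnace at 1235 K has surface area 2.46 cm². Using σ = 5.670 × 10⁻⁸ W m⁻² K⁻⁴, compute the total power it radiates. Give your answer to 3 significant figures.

Area A = 2.46 cm² = 2.46×10⁻⁴ m².
P = σAT⁴ = 5.670×10⁻⁸ × 2.46×10⁻⁴ × (1235)⁴ = 32.4 W.

P ≈ 32.4 W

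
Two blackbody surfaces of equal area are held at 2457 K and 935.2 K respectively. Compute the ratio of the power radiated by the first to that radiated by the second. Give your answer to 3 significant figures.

P₁/P₂ ≈ 47.6

With equal areas, P₁/P₂ = (T₁/T₂)⁴ = (2457/935.2)⁴ = 47.6.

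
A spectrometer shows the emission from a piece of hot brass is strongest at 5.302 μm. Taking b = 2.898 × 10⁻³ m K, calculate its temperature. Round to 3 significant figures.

T ≈ 547 K

Wien's law gives T = b/λ_max = (2.898×10⁻³ m·K)/(5.302×10⁻⁶ m) = 547 K.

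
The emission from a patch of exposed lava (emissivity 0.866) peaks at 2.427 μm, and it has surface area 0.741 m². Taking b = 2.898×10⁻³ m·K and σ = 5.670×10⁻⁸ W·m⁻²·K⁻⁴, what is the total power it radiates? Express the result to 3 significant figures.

P ≈ 7.40×10⁴ W

Wien's law: T = b/λ_max = 2.898×10⁻³/2.427×10⁻⁶ = 1194.07 K.
Area A = 0.741 m².
Then P = εσAT⁴ = 0.866×5.670×10⁻⁸×0.741×(1194.07)⁴ = 7.40×10⁴ W.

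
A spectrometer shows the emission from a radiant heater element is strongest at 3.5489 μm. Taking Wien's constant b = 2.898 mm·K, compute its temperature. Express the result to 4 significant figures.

Wien's law gives T = b/λ_max = (2.898×10⁻³ m·K)/(3.5489×10⁻⁶ m) = 816.6 K.

T ≈ 816.6 K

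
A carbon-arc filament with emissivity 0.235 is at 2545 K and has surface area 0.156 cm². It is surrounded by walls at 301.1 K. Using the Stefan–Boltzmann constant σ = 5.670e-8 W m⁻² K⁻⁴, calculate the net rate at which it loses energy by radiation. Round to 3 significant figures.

Area A = 0.156 cm² = 1.56×10⁻⁵ m².
Net radiated power P_net = εσA(T⁴ − T₀⁴) = 0.235×5.670×10⁻⁸×1.56×10⁻⁵×(2545⁴ − 301.1⁴).
T⁴ − T₀⁴ = 4.19519×10¹³ − 8.21945×10⁹ = 4.19437×10¹³ K⁴, so P_net = 8.72 W.

Net loss ≈ 8.72 W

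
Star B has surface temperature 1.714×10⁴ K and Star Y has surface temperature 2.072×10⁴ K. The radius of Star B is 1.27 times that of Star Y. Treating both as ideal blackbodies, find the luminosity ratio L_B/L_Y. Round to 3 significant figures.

L ∝ R²T⁴, so L_B/L_Y = (R_B/R_Y)²(T_B/T_Y)⁴ = (1.27)² × (1.714×10⁴/2.072×10⁴)⁴ = 1.6129 × 0.468257 = 0.755.

L_B/L_Y ≈ 0.755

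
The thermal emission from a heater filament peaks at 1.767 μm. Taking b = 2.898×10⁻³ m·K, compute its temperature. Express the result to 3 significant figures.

T ≈ 1.64×10³ K

Wien's law gives T = b/λ_max = (2.898×10⁻³ m·K)/(1.767×10⁻⁶ m) = 1.64×10³ K.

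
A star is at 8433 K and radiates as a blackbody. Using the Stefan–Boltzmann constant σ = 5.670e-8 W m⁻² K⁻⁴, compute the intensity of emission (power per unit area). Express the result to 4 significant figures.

I ≈ 2.868×10⁸ W/m²

Stefan–Boltzmann: I = σT⁴ = 5.670×10⁻⁸ × (8433)⁴ = 2.868×10⁸ W/m².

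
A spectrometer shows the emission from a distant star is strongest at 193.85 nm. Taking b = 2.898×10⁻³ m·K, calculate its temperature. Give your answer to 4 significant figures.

Wien's law gives T = b/λ_max = (2.898×10⁻³ m·K)/(1.9385×10⁻⁷ m) = 1.495×10⁴ K.

T ≈ 1.495×10⁴ K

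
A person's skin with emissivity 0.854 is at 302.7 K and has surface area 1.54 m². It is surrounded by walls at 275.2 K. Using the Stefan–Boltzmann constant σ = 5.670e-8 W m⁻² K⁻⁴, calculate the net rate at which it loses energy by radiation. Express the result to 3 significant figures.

Area A = 1.54 m².
Net radiated power P_net = εσA(T⁴ − T₀⁴) = 0.854×5.670×10⁻⁸×1.54×(302.7⁴ − 275.2⁴).
T⁴ − T₀⁴ = 8.39556×10⁹ − 5.73580×10⁹ = 2.65976×10⁹ K⁴, so P_net = 198 W.

Net loss ≈ 198 W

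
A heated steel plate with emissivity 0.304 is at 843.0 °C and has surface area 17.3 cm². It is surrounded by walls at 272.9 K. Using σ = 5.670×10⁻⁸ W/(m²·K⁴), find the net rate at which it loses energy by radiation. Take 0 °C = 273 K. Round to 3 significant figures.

T = 843.0 °C + 273 = 1116.0 K.
Area A = 17.3 cm² = 1.73×10⁻³ m².
Net radiated power P_net = εσA(T⁴ − T₀⁴) = 0.304×5.670×10⁻⁸×1.73×10⁻³×(1116.0⁴ − 272.9⁴).
T⁴ − T₀⁴ = 1.55116×10¹² − 5.54644×10⁹ = 1.54561×10¹² K⁴, so P_net = 46.1 W.

Net loss ≈ 46.1 W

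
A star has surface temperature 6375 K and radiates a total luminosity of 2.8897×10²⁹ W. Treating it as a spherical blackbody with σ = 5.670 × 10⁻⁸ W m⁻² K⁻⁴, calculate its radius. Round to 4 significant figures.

L = 4πR²σT⁴ ⇒ R = √(L/(4πσT⁴)).
σT⁴ = 9.36491×10⁷ W/m², so R = √(2.8897×10²⁹/(4π×9.36491×10⁷)) = 1.567×10¹⁰ m.

R ≈ 1.567×10¹⁰ m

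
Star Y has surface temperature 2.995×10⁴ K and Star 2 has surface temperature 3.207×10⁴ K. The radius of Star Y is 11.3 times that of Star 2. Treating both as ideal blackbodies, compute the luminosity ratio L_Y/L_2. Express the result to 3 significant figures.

L ∝ R²T⁴, so L_Y/L_2 = (R_Y/R_2)²(T_Y/T_2)⁴ = (11.3)² × (2.995×10⁴/3.207×10⁴)⁴ = 127.69 × 0.760662 = 97.1.

L_Y/L_2 ≈ 97.1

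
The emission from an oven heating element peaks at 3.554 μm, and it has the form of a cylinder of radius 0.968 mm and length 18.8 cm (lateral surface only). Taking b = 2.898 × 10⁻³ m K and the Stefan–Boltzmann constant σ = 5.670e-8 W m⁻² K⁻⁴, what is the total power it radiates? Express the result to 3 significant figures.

Wien's law: T = b/λ_max = 2.898×10⁻³/3.554×10⁻⁶ = 815.419 K.
Lateral area A = 2πrL = 2π×9.68×10⁻⁴×0.188 = 1.14344×10⁻³ m².
Then P = σAT⁴ = 5.670×10⁻⁸×1.14344×10⁻³×(815.419)⁴ = 28.7 W.

P ≈ 28.7 W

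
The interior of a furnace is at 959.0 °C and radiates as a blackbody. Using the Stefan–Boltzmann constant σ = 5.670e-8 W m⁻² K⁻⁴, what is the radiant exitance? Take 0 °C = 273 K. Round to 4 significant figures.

I ≈ 1.306×10⁵ W/m²

T = 959.0 °C + 273 = 1232.0 K.
Stefan–Boltzmann: I = σT⁴ = 5.670×10⁻⁸ × (1232.0)⁴ = 1.306×10⁵ W/m².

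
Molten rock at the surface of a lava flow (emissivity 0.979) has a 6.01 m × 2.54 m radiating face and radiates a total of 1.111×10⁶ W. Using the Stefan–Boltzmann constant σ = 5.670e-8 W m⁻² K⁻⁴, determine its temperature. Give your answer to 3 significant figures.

Area A = 6.01 × 2.54 = 15.2654 m².
P = εσAT⁴ ⇒ T = (P/(εσA))^(1/4) = (1.111×10⁶/(0.979×5.670×10⁻⁸×15.2654))^(1/4) = 1.07×10³ K.

T ≈ 1.07×10³ K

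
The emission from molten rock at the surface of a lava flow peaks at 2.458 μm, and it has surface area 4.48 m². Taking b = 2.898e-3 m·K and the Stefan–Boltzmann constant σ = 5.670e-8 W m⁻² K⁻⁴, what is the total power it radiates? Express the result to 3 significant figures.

Wien's law: T = b/λ_max = 2.898×10⁻³/2.458×10⁻⁶ = 1179.01 K.
Area A = 4.48 m².
Then P = σAT⁴ = 5.670×10⁻⁸×4.48×(1179.01)⁴ = 4.91×10⁵ W.

P ≈ 4.91×10⁵ W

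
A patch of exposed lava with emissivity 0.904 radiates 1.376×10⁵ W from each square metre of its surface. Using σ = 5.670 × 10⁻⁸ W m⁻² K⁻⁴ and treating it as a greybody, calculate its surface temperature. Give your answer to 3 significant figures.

I = εσT⁴, so T = (I/εσ)^(1/4) = (1.376×10⁵/(0.904×5.670×10⁻⁸))^(1/4) = 1.28×10³ K.

T ≈ 1.28×10³ K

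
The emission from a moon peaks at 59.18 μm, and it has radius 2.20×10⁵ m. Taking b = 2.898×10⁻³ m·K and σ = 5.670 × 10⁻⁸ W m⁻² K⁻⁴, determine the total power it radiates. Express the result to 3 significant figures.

P ≈ 1.98×10¹¹ W

Wien's law: T = b/λ_max = 2.898×10⁻³/5.918×10⁻⁵ = 48.9692 K.
Surface area A = 4πR² = 4π(2.20×10⁵ m)² = 6.08212×10¹¹ m².
Then P = σAT⁴ = 5.670×10⁻⁸×6.08212×10¹¹×(48.9692)⁴ = 1.98×10¹¹ W.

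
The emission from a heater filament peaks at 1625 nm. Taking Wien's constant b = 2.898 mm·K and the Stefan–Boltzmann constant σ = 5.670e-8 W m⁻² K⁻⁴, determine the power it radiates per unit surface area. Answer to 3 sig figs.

I ≈ 5.74×10⁵ W/m²

Wien's law: T = b/λ_max = 2.898×10⁻³/1.625×10⁻⁶ = 1783.38 K.
Then I = σT⁴ = 5.670×10⁻⁸×(1783.38)⁴ = 5.74×10⁵ W/m².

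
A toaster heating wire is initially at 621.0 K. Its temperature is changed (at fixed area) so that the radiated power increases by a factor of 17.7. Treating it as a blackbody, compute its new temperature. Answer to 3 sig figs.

T₂ ≈ 1.27×10³ K

P ∝ T⁴, so T₂/T₁ = (P₂/P₁)^(1/4) = (17.7)^(1/4) = 2.05113.
T₂ = 621.0 × 2.05113 = 1.27×10³ K.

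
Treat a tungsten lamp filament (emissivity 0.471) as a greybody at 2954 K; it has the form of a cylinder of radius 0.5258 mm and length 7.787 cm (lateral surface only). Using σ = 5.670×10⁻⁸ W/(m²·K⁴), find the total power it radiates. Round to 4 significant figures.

Lateral area A = 2πrL = 2π×5.258×10⁻⁴×0.07787 = 2.57259×10⁻⁴ m².
P = εσAT⁴ = 0.471 × 5.670×10⁻⁸ × 2.57259×10⁻⁴ × (2954)⁴ = 523.1 W.

P ≈ 523.1 W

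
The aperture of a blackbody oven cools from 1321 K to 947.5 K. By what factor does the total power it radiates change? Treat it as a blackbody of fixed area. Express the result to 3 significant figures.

P₂/P₁ ≈ 0.265

P ∝ T⁴, so P₂/P₁ = (T₂/T₁)⁴ = (947.5/1321)⁴ = (0.717260)⁴ = 0.265.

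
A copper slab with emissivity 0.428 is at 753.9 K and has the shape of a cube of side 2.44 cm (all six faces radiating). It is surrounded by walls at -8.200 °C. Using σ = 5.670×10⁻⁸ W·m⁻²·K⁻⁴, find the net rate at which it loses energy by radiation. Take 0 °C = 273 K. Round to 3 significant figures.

Surroundings: T = -8.200 °C + 273 = 264.800 K.
Area A = 6s² = 6×(0.0244 m)² = 3.57216×10⁻³ m².
Net radiated power P_net = εσA(T⁴ − T₀⁴) = 0.428×5.670×10⁻⁸×3.57216×10⁻³×(753.9⁴ − 264.800⁴).
T⁴ − T₀⁴ = 3.23039×10¹¹ − 4.91668×10⁹ = 3.18122×10¹¹ K⁴, so P_net = 27.6 W.

Net loss ≈ 27.6 W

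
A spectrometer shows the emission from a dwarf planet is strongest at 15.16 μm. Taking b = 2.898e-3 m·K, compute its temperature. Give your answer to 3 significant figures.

Wien's law gives T = b/λ_max = (2.898×10⁻³ m·K)/(1.516×10⁻⁵ m) = 191 K.

T ≈ 191 K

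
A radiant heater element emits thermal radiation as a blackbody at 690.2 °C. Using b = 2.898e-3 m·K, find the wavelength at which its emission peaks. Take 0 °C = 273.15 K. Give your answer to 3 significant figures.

T = 690.2 °C + 273.15 = 963.35 K.
Wien's displacement law: λ_max = b/T = (2.898×10⁻³ m·K)/(963.35 K) = 3.008×10⁻⁶ m.
That is 3.01 μm, in the infrared range.

λ_max ≈ 3.01 μm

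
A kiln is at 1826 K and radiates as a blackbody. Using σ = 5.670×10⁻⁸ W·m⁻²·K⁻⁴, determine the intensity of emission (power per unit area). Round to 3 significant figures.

I ≈ 6.30×10⁵ W/m²

Stefan–Boltzmann: I = σT⁴ = 5.670×10⁻⁸ × (1826)⁴ = 6.30×10⁵ W/m².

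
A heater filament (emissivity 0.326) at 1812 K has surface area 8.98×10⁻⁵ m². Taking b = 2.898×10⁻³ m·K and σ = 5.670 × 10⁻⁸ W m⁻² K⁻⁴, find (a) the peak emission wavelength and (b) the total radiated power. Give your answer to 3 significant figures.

λ_max ≈ 1.60 μm; P ≈ 17.9 W

(a) λ_max = b/T = 2.898×10⁻³/1812 = 1.599×10⁻⁶ m = 1.60 μm.
Area A = 8.98×10⁻⁵ m².
(b) P = εσAT⁴ = 0.326×5.670×10⁻⁸×8.98×10⁻⁵×(1812)⁴ = 17.9 W.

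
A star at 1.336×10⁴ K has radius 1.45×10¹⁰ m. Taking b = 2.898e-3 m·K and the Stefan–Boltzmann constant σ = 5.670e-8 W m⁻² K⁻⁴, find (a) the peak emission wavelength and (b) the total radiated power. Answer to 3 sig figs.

(a) λ_max = b/T = 2.898×10⁻³/1.336×10⁴ = 2.169×10⁻⁷ m = 217 nm.
Surface area A = 4πR² = 4π(1.45×10¹⁰ m)² = 2.64208×10²¹ m².
(b) P = σAT⁴ = 5.670×10⁻⁸×2.64208×10²¹×(1.336×10⁴)⁴ = 4.77×10³⁰ W.

λ_max ≈ 217 nm; P ≈ 4.77×10³⁰ W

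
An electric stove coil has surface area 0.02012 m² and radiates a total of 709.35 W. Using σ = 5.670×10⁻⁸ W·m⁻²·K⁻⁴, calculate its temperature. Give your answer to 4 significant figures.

Area A = 0.02012 m².
P = σAT⁴ ⇒ T = (P/(σA))^(1/4) = (709.35/(5.670×10⁻⁸×0.02012))^(1/4) = 888.0 K.

T ≈ 888.0 K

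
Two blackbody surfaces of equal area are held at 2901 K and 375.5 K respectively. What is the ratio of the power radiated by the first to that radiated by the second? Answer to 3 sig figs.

With equal areas, P₁/P₂ = (T₁/T₂)⁴ = (2901/375.5)⁴ = 3.56×10³.

P₁/P₂ ≈ 3.56×10³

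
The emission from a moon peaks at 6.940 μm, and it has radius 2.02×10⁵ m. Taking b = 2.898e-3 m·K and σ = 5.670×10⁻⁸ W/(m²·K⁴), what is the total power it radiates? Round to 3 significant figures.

P ≈ 8.84×10¹⁴ W

Wien's law: T = b/λ_max = 2.898×10⁻³/6.940×10⁻⁶ = 417.579 K.
Surface area A = 4πR² = 4π(2.02×10⁵ m)² = 5.12758×10¹¹ m².
Then P = σAT⁴ = 5.670×10⁻⁸×5.12758×10¹¹×(417.579)⁴ = 8.84×10¹⁴ W.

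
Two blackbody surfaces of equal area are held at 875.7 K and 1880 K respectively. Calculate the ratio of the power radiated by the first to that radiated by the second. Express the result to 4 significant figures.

P₁/P₂ ≈ 0.04707

With equal areas, P₁/P₂ = (T₁/T₂)⁴ = (875.7/1880)⁴ = 0.04707.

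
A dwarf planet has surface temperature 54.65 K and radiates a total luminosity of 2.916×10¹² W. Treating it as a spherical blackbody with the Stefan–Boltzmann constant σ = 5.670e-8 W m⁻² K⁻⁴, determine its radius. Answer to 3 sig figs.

L = 4πR²σT⁴ ⇒ R = √(L/(4πσT⁴)).
σT⁴ = 0.505759 W/m², so R = √(2.916×10¹²/(4π×0.505759)) = 6.77×10⁵ m.

R ≈ 6.77×10⁵ m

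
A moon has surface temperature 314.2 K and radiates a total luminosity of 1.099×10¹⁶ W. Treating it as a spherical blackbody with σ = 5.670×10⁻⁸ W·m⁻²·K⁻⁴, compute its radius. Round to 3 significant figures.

L = 4πR²σT⁴ ⇒ R = √(L/(4πσT⁴)).
σT⁴ = 552.596 W/m², so R = √(1.099×10¹⁶/(4π×552.596)) = 1.26×10⁶ m.

R ≈ 1.26×10⁶ m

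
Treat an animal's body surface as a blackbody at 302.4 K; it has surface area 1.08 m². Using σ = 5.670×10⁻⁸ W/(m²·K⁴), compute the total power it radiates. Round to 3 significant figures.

P ≈ 512 W

Area A = 1.08 m².
P = σAT⁴ = 5.670×10⁻⁸ × 1.08 × (302.4)⁴ = 512 W.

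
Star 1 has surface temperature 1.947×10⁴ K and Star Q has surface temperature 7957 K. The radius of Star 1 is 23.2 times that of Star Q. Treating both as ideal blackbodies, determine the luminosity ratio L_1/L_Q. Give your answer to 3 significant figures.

L_1/L_Q ≈ 1.93×10⁴

L ∝ R²T⁴, so L_1/L_Q = (R_1/R_Q)²(T_1/T_Q)⁴ = (23.2)² × (1.947×10⁴/7957)⁴ = 538.24 × 35.8481 = 1.93×10⁴.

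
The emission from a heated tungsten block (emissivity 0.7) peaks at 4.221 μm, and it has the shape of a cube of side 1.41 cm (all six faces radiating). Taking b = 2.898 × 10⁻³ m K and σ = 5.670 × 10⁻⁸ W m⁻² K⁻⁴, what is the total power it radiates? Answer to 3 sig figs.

Wien's law: T = b/λ_max = 2.898×10⁻³/4.221×10⁻⁶ = 686.567 K.
Area A = 6s² = 6×(0.0141 m)² = 1.19286×10⁻³ m².
Then P = εσAT⁴ = 0.7×5.670×10⁻⁸×1.19286×10⁻³×(686.567)⁴ = 10.5 W.

P ≈ 10.5 W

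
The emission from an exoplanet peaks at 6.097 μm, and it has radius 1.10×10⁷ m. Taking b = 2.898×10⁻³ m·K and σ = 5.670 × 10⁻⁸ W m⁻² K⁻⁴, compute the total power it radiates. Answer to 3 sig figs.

P ≈ 4.40×10¹⁸ W

Wien's law: T = b/λ_max = 2.898×10⁻³/6.097×10⁻⁶ = 475.316 K.
Surface area A = 4πR² = 4π(1.10×10⁷ m)² = 1.52053×10¹⁵ m².
Then P = σAT⁴ = 5.670×10⁻⁸×1.52053×10¹⁵×(475.316)⁴ = 4.40×10¹⁸ W.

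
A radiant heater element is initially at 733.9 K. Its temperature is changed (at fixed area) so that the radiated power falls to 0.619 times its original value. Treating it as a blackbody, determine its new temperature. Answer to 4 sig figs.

P ∝ T⁴, so T₂/T₁ = (P₂/P₁)^(1/4) = (0.619)^(1/4) = 0.886998.
T₂ = 733.9 × 0.886998 = 651.0 K.

T₂ ≈ 651.0 K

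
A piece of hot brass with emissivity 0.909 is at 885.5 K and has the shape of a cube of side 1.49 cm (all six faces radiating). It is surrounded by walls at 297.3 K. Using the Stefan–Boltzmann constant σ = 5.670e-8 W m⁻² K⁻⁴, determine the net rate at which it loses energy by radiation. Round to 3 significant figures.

Net loss ≈ 41.7 W

Area A = 6s² = 6×(0.0149 m)² = 1.33206×10⁻³ m².
Net radiated power P_net = εσA(T⁴ − T₀⁴) = 0.909×5.670×10⁻⁸×1.33206×10⁻³×(885.5⁴ − 297.3⁴).
T⁴ − T₀⁴ = 6.14829×10¹¹ − 7.81231×10⁹ = 6.07017×10¹¹ K⁴, so P_net = 41.7 W.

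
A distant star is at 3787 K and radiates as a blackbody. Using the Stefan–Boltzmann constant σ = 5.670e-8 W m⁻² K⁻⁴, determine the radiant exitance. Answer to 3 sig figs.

I ≈ 1.17×10⁷ W/m²

Stefan–Boltzmann: I = σT⁴ = 5.670×10⁻⁸ × (3787)⁴ = 1.17×10⁷ W/m².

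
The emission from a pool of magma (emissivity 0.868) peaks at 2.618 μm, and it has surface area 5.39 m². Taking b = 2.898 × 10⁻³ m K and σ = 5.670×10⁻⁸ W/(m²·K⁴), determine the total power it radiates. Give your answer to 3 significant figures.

Wien's law: T = b/λ_max = 2.898×10⁻³/2.618×10⁻⁶ = 1106.95 K.
Area A = 5.39 m².
Then P = εσAT⁴ = 0.868×5.670×10⁻⁸×5.39×(1106.95)⁴ = 3.98×10⁵ W.

P ≈ 3.98×10⁵ W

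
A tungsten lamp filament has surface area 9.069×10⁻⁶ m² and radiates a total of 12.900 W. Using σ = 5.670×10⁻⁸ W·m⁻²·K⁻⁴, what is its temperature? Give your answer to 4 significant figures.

T ≈ 2238 K

Area A = 9.069×10⁻⁶ m².
P = σAT⁴ ⇒ T = (P/(σA))^(1/4) = (12.900/(5.670×10⁻⁸×9.069×10⁻⁶))^(1/4) = 2238 K.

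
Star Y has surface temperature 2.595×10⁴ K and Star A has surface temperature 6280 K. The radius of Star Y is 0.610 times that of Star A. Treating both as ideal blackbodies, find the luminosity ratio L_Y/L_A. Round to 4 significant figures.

L ∝ R²T⁴, so L_Y/L_A = (R_Y/R_A)²(T_Y/T_A)⁴ = (0.610)² × (2.595×10⁴/6280)⁴ = 0.3721 × 291.549 = 108.5.

L_Y/L_A ≈ 108.5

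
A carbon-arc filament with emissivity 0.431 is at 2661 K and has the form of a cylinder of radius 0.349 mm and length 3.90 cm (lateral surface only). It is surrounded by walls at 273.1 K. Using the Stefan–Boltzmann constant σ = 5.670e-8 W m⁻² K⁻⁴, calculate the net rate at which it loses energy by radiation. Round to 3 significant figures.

Net loss ≈ 105 W

Lateral area A = 2πrL = 2π×3.49×10⁻⁴×0.0390 = 8.55204×10⁻⁵ m².
Net radiated power P_net = εσA(T⁴ − T₀⁴) = 0.431×5.670×10⁻⁸×8.55204×10⁻⁵×(2661⁴ − 273.1⁴).
T⁴ − T₀⁴ = 5.01394×10¹³ − 5.56271×10⁹ = 5.01338×10¹³ K⁴, so P_net = 105 W.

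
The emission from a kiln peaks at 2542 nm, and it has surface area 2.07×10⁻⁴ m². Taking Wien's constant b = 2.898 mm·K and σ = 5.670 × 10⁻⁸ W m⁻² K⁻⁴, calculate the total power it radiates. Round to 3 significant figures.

Wien's law: T = b/λ_max = 2.898×10⁻³/2.542×10⁻⁶ = 1140.05 K.
Area A = 2.07×10⁻⁴ m².
Then P = σAT⁴ = 5.670×10⁻⁸×2.07×10⁻⁴×(1140.05)⁴ = 19.8 W.

P ≈ 19.8 W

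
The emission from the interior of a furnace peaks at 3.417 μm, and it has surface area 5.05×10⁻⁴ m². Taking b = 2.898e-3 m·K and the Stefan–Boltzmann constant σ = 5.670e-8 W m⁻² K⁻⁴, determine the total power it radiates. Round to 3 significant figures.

Wien's law: T = b/λ_max = 2.898×10⁻³/3.417×10⁻⁶ = 848.112 K.
Area A = 5.05×10⁻⁴ m².
Then P = σAT⁴ = 5.670×10⁻⁸×5.05×10⁻⁴×(848.112)⁴ = 14.8 W.

P ≈ 14.8 W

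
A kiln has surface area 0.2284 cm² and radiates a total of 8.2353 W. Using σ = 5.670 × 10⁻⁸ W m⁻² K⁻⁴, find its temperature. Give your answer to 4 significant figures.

T ≈ 1588 K

Area A = 0.2284 cm² = 2.284×10⁻⁵ m².
P = σAT⁴ ⇒ T = (P/(σA))^(1/4) = (8.2353/(5.670×10⁻⁸×2.284×10⁻⁵))^(1/4) = 1588 K.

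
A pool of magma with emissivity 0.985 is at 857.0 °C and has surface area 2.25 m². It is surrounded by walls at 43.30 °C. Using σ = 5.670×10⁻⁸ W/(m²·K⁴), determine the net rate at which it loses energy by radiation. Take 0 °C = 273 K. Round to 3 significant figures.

T = 857.0 °C + 273 = 1130.0 K.
Surroundings: T = 43.30 °C + 273 = 316.30 K.
Area A = 2.25 m².
Net radiated power P_net = εσA(T⁴ − T₀⁴) = 0.985×5.670×10⁻⁸×2.25×(1130.0⁴ − 316.30⁴).
T⁴ − T₀⁴ = 1.63047×10¹² − 1.00091×10¹⁰ = 1.62046×10¹² K⁴, so P_net = 2.04×10⁵ W.

Net loss ≈ 2.04×10⁵ W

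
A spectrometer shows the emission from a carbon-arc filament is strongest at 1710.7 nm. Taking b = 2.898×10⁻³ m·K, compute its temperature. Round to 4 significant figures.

T ≈ 1694 K

Wien's law gives T = b/λ_max = (2.898×10⁻³ m·K)/(1.7107×10⁻⁶ m) = 1694 K.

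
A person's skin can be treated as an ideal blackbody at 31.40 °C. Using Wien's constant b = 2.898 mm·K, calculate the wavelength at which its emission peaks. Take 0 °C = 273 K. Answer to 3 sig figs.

T = 31.40 °C + 273 = 304.40 K.
Wien's displacement law: λ_max = b/T = (2.898×10⁻³ m·K)/(304.40 K) = 9.520×10⁻⁶ m.
That is 9.52 μm, in the infrared range.

λ_max ≈ 9.52 μm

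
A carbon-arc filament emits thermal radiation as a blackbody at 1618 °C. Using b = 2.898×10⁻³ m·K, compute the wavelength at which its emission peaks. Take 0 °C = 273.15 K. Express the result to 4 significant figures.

T = 1618 °C + 273.15 = 1891.15 K.
Wien's displacement law: λ_max = b/T = (2.898×10⁻³ m·K)/(1891.15 K) = 1.5324×10⁻⁶ m.
That is 1532 nm, in the infrared range.

λ_max ≈ 1532 nm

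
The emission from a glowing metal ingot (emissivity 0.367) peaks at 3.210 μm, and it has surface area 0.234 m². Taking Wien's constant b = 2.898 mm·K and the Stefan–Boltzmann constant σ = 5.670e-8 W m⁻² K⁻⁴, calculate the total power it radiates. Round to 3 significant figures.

Wien's law: T = b/λ_max = 2.898×10⁻³/3.210×10⁻⁶ = 902.804 K.
Area A = 0.234 m².
Then P = εσAT⁴ = 0.367×5.670×10⁻⁸×0.234×(902.804)⁴ = 3.23×10³ W.

P ≈ 3.23×10³ W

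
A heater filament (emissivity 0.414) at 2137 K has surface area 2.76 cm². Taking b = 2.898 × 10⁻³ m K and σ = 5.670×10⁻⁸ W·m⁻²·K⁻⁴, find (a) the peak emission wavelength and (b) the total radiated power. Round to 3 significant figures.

(a) λ_max = b/T = 2.898×10⁻³/2137 = 1.356×10⁻⁶ m = 1.36 μm.
Area A = 2.76 cm² = 2.76×10⁻⁴ m².
(b) P = εσAT⁴ = 0.414×5.670×10⁻⁸×2.76×10⁻⁴×(2137)⁴ = 135 W.

λ_max ≈ 1.36 μm; P ≈ 135 W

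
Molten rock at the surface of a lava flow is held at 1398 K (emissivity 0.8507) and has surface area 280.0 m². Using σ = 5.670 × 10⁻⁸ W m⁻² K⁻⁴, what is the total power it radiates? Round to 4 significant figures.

P ≈ 5.159×10⁷ W

Area A = 280.0 m².
P = εσAT⁴ = 0.8507 × 5.670×10⁻⁸ × 280.0 × (1398)⁴ = 5.159×10⁷ W.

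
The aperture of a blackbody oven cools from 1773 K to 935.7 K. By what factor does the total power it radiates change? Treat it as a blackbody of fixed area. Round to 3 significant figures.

P ∝ T⁴, so P₂/P₁ = (T₂/T₁)⁴ = (935.7/1773)⁴ = (0.527750)⁴ = 0.0776.

P₂/P₁ ≈ 0.0776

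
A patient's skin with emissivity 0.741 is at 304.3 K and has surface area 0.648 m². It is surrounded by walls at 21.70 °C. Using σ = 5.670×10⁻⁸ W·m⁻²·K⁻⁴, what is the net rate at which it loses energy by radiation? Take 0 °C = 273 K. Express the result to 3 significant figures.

Surroundings: T = 21.70 °C + 273 = 294.70 K.
Area A = 0.648 m².
Net radiated power P_net = εσA(T⁴ − T₀⁴) = 0.741×5.670×10⁻⁸×0.648×(304.3⁴ − 294.70⁴).
T⁴ − T₀⁴ = 8.57448×10⁹ − 7.54259×10⁹ = 1.03189×10⁹ K⁴, so P_net = 28.1 W.

Net loss ≈ 28.1 W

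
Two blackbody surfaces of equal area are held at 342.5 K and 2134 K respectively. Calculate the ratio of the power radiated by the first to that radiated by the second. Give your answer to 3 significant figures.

P₁/P₂ ≈ 6.64×10⁻⁴

With equal areas, P₁/P₂ = (T₁/T₂)⁴ = (342.5/2134)⁴ = 6.64×10⁻⁴.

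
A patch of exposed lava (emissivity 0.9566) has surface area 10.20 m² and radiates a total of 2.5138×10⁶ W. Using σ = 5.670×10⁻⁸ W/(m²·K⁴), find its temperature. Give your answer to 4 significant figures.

T ≈ 1460 K

Area A = 10.20 m².
P = εσAT⁴ ⇒ T = (P/(εσA))^(1/4) = (2.5138×10⁶/(0.9566×5.670×10⁻⁸×10.20))^(1/4) = 1460 K.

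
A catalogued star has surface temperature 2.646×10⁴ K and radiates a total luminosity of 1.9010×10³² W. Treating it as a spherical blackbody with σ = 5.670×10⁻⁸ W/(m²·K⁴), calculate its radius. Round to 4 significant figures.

R ≈ 2.333×10¹⁰ m

L = 4πR²σT⁴ ⇒ R = √(L/(4πσT⁴)).
σT⁴ = 2.77934×10¹⁰ W/m², so R = √(1.9010×10³²/(4π×2.77934×10¹⁰)) = 2.333×10¹⁰ m.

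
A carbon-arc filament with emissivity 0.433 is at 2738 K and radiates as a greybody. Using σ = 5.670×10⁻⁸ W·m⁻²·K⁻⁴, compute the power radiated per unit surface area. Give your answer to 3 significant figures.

I ≈ 1.38×10⁶ W/m²

Stefan–Boltzmann: I = εσT⁴ = 0.433 × 5.670×10⁻⁸ × (2738)⁴ = 1.38×10⁶ W/m².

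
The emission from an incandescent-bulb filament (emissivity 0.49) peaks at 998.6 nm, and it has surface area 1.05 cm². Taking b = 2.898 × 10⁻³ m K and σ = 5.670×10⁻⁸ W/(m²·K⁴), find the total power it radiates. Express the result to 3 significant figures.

Wien's law: T = b/λ_max = 2.898×10⁻³/9.986×10⁻⁷ = 2902.06 K.
Area A = 1.05 cm² = 1.05×10⁻⁴ m².
Then P = εσAT⁴ = 0.49×5.670×10⁻⁸×1.05×10⁻⁴×(2902.06)⁴ = 207 W.

P ≈ 207 W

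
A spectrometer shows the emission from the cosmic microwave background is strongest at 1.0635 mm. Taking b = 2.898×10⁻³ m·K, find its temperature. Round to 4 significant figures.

T ≈ 2.725 K

Wien's law gives T = b/λ_max = (2.898×10⁻³ m·K)/(1.0635×10⁻³ m) = 2.725 K.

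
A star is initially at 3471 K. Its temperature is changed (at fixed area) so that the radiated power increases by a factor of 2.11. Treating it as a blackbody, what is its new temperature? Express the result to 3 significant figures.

T₂ ≈ 4.18×10³ K

P ∝ T⁴, so T₂/T₁ = (P₂/P₁)^(1/4) = (2.11)^(1/4) = 1.20523.
T₂ = 3471 × 1.20523 = 4.18×10³ K.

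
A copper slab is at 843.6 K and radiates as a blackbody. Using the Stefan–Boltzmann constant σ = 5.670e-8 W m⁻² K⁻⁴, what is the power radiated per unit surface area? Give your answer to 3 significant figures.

I ≈ 2.87×10⁴ W/m²

Stefan–Boltzmann: I = σT⁴ = 5.670×10⁻⁸ × (843.6)⁴ = 2.87×10⁴ W/m².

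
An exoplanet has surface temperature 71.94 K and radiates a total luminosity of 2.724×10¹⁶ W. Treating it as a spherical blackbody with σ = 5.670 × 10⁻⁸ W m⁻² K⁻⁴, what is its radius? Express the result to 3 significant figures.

L = 4πR²σT⁴ ⇒ R = √(L/(4πσT⁴)).
σT⁴ = 1.51867 W/m², so R = √(2.724×10¹⁶/(4π×1.51867)) = 3.78×10⁷ m.

R ≈ 3.78×10⁷ m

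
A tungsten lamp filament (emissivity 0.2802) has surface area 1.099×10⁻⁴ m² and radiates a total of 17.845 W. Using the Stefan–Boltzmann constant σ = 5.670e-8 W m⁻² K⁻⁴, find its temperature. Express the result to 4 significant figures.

Area A = 1.099×10⁻⁴ m².
P = εσAT⁴ ⇒ T = (P/(εσA))^(1/4) = (17.845/(0.2802×5.670×10⁻⁸×1.099×10⁻⁴))^(1/4) = 1788 K.

T ≈ 1788 K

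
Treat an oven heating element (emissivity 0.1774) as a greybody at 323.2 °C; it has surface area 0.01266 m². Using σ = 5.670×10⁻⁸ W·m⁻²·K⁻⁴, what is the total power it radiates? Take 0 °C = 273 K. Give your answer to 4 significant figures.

T = 323.2 °C + 273 = 596.2 K.
Area A = 0.01266 m².
P = εσAT⁴ = 0.1774 × 5.670×10⁻⁸ × 0.01266 × (596.2)⁴ = 16.09 W.

P ≈ 16.09 W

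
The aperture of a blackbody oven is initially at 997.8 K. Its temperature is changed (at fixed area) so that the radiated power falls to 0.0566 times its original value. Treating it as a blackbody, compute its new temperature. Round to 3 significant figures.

T₂ ≈ 487 K

P ∝ T⁴, so T₂/T₁ = (P₂/P₁)^(1/4) = (0.0566)^(1/4) = 0.487758.
T₂ = 997.8 × 0.487758 = 487 K.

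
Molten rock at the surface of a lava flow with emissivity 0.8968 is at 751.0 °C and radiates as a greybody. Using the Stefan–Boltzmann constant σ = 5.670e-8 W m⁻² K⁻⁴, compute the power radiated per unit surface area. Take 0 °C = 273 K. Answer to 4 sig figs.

T = 751.0 °C + 273 = 1024.0 K.
Stefan–Boltzmann: I = εσT⁴ = 0.8968 × 5.670×10⁻⁸ × (1024.0)⁴ = 5.591×10⁴ W/m².

I ≈ 5.591×10⁴ W/m²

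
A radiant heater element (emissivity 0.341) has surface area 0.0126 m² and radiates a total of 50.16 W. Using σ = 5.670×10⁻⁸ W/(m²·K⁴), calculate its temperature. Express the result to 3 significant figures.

Area A = 0.0126 m².
P = εσAT⁴ ⇒ T = (P/(εσA))^(1/4) = (50.16/(0.341×5.670×10⁻⁸×0.0126))^(1/4) = 674 K.

T ≈ 674 K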